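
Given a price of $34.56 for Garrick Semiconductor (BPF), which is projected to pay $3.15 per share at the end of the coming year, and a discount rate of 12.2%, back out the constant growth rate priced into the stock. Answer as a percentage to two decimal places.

3.09%

From P₀ = D₁/(r − g), the implied growth is g = r − D₁/P₀.
g = 0.122 − 3.15/34.56 = 0.122 − 0.09115 = 0.03085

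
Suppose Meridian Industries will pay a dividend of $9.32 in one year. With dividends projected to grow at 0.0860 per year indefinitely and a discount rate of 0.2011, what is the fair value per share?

$80.97

Gordon growth model: P₀ = D₁/(r − g), with D₁ = 9.32 given directly.
P₀ = 9.3200 / (0.2011 − 0.086) = 9.3200 / 0.1151 = 80.9731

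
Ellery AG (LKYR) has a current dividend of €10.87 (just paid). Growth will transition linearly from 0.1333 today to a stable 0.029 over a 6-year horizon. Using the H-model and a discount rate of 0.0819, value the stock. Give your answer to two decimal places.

H-model: P₀ = D₀[(1+g_L) + H(g_S−g_L)]/(r−g_L), with H = 6/2 = 3.
P₀ = 10.87 × [(1+0.029) + 3×(0.1333−0.029)] / (0.0819−0.029)
   = 10.87 × 1.3419 / 0.0529 = 275.7364

€275.74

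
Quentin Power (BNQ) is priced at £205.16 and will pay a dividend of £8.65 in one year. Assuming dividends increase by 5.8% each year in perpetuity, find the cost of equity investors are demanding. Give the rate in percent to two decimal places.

Rearranging the constant-growth DDM: r = D₁/P₀ + g.
r = 8.6500 / 205.16 + 0.058 = 0.04216 + 0.058 = 0.10016

10.02%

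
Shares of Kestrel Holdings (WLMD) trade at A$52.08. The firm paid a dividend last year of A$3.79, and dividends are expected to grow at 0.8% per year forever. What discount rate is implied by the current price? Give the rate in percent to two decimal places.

8.14%

Rearranging the constant-growth DDM: r = D₁/P₀ + g.
D₁ = 3.79 × (1 + 0.008) = 3.8203.
r = 3.8203 / 52.08 + 0.008 = 0.07335 + 0.008 = 0.08135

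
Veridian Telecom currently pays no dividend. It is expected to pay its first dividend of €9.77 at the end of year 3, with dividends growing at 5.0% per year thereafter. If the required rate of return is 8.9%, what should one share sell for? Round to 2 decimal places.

€211.24

Deferred-dividend DDM. At t=2 the remaining stream is a growing perpetuity with first payment D_3 = 9.77.
V_2 = D_3/(r−g) = 9.77/(0.089−0.05) = 250.5128
P₀ = V_2/(1+r)^2 = 250.5128/(1+0.089)^2 = 211.2390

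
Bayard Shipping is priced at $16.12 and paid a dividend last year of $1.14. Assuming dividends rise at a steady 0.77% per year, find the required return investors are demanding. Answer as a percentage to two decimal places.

7.90%

Rearranging the constant-growth DDM: r = D₁/P₀ + g.
D₁ = 1.14 × (1 + 0.0077) = 1.1488.
r = 1.1488 / 16.12 + 0.0077 = 0.07126 + 0.0077 = 0.07896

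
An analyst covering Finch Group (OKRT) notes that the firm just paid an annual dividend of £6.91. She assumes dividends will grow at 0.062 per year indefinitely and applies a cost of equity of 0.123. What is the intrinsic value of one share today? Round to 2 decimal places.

£120.30

Gordon growth model: P₀ = D₁/(r − g). D₁ = 6.91 × (1 + 0.062) = 7.3384.
P₀ = 7.3384 / (0.123 − 0.062) = 7.3384 / 0.061 = 120.3020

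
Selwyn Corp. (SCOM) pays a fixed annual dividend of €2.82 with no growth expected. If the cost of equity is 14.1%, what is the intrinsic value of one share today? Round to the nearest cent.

€20.00

Zero-growth DDM (perpetuity): P₀ = D/r = 2.82 / 0.141 = 20.0000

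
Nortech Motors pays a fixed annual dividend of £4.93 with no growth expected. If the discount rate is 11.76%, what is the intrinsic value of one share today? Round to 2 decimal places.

Zero-growth DDM (perpetuity): P₀ = D/r = 4.93 / 0.1176 = 41.9218

£41.92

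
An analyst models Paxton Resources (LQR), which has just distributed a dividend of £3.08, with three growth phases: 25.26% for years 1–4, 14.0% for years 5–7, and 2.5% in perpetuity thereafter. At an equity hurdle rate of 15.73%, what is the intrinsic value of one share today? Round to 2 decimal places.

£58.68

Three-stage DDM. Project D₁…D_7; terminal Gordon value at t=7 with g = 0.025; discount at r = 0.1573.
D_1 = 3.8580
D_2 = 4.8325
D_3 = 6.0532
D_4 = 7.5823
D_5 = 8.6438
D_6 = 9.8539
D_7 = 11.2335
TV_7 = 11.5143/(0.1573−0.025) = 87.0320
P₀ = Σ Dₜ/(1+r)ᵗ + TV_7/(1+r)^7 = 58.6800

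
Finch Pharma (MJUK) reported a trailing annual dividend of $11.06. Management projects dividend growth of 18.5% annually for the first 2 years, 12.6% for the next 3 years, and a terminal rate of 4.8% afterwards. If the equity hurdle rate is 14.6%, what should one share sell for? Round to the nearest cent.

$177.47

Three-stage DDM. Project D₁…D_5; terminal Gordon value at t=5 with g = 0.048; discount at r = 0.146.
D_1 = 13.1061
D_2 = 15.5307
D_3 = 17.4876
D_4 = 19.6910
D_5 = 22.1721
TV_5 = 23.2364/(0.146−0.048) = 237.1058
P₀ = Σ Dₜ/(1+r)ᵗ + TV_5/(1+r)^5 = 177.4700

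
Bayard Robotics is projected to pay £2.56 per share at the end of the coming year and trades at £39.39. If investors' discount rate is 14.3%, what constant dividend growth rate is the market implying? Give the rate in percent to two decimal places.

7.80%

From P₀ = D₁/(r − g), the implied growth is g = r − D₁/P₀.
g = 0.143 − 2.56/39.39 = 0.143 − 0.06499 = 0.07801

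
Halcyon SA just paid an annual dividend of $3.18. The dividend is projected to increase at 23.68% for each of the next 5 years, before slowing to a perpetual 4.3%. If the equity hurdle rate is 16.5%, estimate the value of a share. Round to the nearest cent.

$55.76

Two-stage DDM. Project D₁…D_5 at 0.2368, terminal growth 0.043, discount at r = 0.165.
D_1 = 3.9330
D_2 = 4.8644
D_3 = 6.0162
D_4 = 7.4409
D_5 = 9.2029
Terminal value at t=5: TV = D_6/(r−g) = 9.5986/(0.165−0.043) = 78.6772
P₀ = 3.9330/(1+0.165)^1 + 4.8644/(1+0.165)^2 + 6.0162/(1+0.165)^3 + 7.4409/(1+0.165)^4 + 9.2029/(1+0.165)^5 + 78.6772/(1+0.165)^5 = 55.7551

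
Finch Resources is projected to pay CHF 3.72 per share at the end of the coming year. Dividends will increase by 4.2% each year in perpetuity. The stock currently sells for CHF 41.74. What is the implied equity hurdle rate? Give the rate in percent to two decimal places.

Rearranging the constant-growth DDM: r = D₁/P₀ + g.
r = 3.7200 / 41.74 + 0.042 = 0.08912 + 0.042 = 0.13112

13.11%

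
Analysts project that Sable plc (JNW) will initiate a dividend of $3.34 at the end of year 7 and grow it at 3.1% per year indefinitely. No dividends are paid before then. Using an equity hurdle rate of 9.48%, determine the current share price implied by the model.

$30.40

Deferred-dividend DDM. At t=6 the remaining stream is a growing perpetuity with first payment D_7 = 3.34.
V_6 = D_7/(r−g) = 3.34/(0.0948−0.031) = 52.3511
P₀ = V_6/(1+r)^6 = 52.3511/(1+0.0948)^6 = 30.4030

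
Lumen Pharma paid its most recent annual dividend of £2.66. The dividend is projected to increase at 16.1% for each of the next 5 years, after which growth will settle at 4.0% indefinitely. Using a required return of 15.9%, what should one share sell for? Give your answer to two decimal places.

£36.82

Two-stage DDM. Project D₁…D_5 at 0.161, terminal growth 0.04, discount at r = 0.159.
D_1 = 3.0883
D_2 = 3.5855
D_3 = 4.1627
D_4 = 4.8329
D_5 = 5.6110
Terminal value at t=5: TV = D_6/(r−g) = 5.8355/(0.159−0.04) = 49.0376
P₀ = 3.0883/(1+0.159)^1 + 3.5855/(1+0.159)^2 + 4.1627/(1+0.159)^3 + 4.8329/(1+0.159)^4 + 5.6110/(1+0.159)^5 + 49.0376/(1+0.159)^5 = 36.8173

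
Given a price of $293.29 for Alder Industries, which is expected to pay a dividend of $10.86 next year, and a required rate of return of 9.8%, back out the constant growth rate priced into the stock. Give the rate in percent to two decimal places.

6.10%

From P₀ = D₁/(r − g), the implied growth is g = r − D₁/P₀.
g = 0.098 − 10.86/293.29 = 0.098 − 0.03703 = 0.06097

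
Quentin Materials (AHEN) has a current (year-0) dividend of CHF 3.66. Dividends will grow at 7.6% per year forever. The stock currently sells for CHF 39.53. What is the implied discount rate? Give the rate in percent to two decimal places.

Rearranging the constant-growth DDM: r = D₁/P₀ + g.
D₁ = 3.66 × (1 + 0.076) = 3.9382.
r = 3.9382 / 39.53 + 0.076 = 0.09962 + 0.076 = 0.17562

17.56%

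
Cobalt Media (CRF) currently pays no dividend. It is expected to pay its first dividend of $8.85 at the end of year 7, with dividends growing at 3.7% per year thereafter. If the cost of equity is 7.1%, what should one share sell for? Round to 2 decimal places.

$172.48

Deferred-dividend DDM. At t=6 the remaining stream is a growing perpetuity with first payment D_7 = 8.85.
V_6 = D_7/(r−g) = 8.85/(0.071−0.037) = 260.2941
P₀ = V_6/(1+r)^6 = 260.2941/(1+0.071)^6 = 172.4755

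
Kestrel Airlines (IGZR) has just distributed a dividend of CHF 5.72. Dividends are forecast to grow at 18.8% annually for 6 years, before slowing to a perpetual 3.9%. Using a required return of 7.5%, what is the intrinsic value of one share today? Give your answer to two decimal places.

CHF 350.12

Two-stage DDM. Project D₁…D_6 at 0.188, terminal growth 0.039, discount at r = 0.075.
D_1 = 6.7954
D_2 = 8.0729
D_3 = 9.5906
D_4 = 11.3936
D_5 = 13.5356
D_6 = 16.0803
Terminal value at t=6: TV = D_7/(r−g) = 16.7075/(0.075−0.039) = 464.0959
P₀ = 6.7954/(1+0.075)^1 + 8.0729/(1+0.075)^2 + 9.5906/(1+0.075)^3 + 11.3936/(1+0.075)^4 + 13.5356/(1+0.075)^5 + 16.0803/(1+0.075)^6 + 464.0959/(1+0.075)^6 = 350.1227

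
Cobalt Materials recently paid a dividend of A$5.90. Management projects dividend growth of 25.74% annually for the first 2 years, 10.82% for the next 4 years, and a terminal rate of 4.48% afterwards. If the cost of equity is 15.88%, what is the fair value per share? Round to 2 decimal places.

Three-stage DDM. Project D₁…D_6; terminal Gordon value at t=6 with g = 0.0448; discount at r = 0.1588.
D_1 = 7.4187
D_2 = 9.3282
D_3 = 10.3375
D_4 = 11.4561
D_5 = 12.6956
D_6 = 14.0693
TV_6 = 14.6996/(0.1588−0.0448) = 128.9436
P₀ = Σ Dₜ/(1+r)ᵗ + TV_6/(1+r)^6 = 91.4856

A$91.49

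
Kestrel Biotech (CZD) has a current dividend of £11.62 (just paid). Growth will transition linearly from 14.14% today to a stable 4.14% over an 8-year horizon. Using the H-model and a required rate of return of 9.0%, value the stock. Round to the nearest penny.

£344.63

H-model: P₀ = D₀[(1+g_L) + H(g_S−g_L)]/(r−g_L), with H = 8/2 = 4.
P₀ = 11.62 × [(1+0.0414) + 4×(0.1414−0.0414)] / (0.09−0.0414)
   = 11.62 × 1.4414 / 0.0486 = 344.6310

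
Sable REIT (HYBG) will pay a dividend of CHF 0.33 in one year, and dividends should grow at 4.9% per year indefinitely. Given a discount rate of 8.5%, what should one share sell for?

Gordon growth model: P₀ = D₁/(r − g), with D₁ = 0.33 given directly.
P₀ = 0.3300 / (0.085 − 0.049) = 0.3300 / 0.036 = 9.1667

CHF 9.17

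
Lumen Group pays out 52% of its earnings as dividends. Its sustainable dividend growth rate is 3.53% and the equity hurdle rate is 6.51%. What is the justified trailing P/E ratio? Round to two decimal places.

18.07

Justified trailing P/E = b(1+g)/(r−g) = 0.52×(1+0.0353)/(0.0651−0.0353) = 18.0656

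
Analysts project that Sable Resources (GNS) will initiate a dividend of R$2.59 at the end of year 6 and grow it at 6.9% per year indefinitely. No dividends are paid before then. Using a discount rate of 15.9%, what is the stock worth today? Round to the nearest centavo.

R$13.76

Deferred-dividend DDM. At t=5 the remaining stream is a growing perpetuity with first payment D_6 = 2.59.
V_5 = D_6/(r−g) = 2.59/(0.159−0.069) = 28.7778
P₀ = V_5/(1+r)^5 = 28.7778/(1+0.159)^5 = 13.7607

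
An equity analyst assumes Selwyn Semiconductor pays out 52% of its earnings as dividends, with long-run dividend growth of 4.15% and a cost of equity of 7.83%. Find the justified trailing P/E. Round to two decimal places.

Justified trailing P/E = b(1+g)/(r−g) = 0.52×(1+0.0415)/(0.0783−0.0415) = 14.7168

14.72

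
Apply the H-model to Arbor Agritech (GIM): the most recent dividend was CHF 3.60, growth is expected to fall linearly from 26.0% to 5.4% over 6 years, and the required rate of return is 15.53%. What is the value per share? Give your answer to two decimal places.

H-model: P₀ = D₀[(1+g_L) + H(g_S−g_L)]/(r−g_L), with H = 6/2 = 3.
P₀ = 3.60 × [(1+0.054) + 3×(0.26−0.054)] / (0.1553−0.054)
   = 3.60 × 1.6720 / 0.1013 = 59.4195

CHF 59.42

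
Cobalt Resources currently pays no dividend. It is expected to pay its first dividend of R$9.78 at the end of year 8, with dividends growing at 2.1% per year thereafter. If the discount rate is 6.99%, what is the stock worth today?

Deferred-dividend DDM. At t=7 the remaining stream is a growing perpetuity with first payment D_8 = 9.78.
V_7 = D_8/(r−g) = 9.78/(0.0699−0.021) = 200.0000
P₀ = V_7/(1+r)^7 = 200.0000/(1+0.0699)^7 = 124.6315

R$124.63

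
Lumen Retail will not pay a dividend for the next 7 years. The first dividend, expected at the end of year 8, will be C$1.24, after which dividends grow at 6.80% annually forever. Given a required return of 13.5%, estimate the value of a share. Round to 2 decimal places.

Deferred-dividend DDM. At t=7 the remaining stream is a growing perpetuity with first payment D_8 = 1.24.
V_7 = D_8/(r−g) = 1.24/(0.135−0.068) = 18.5075
P₀ = V_7/(1+r)^7 = 18.5075/(1+0.135)^7 = 7.6274

C$7.63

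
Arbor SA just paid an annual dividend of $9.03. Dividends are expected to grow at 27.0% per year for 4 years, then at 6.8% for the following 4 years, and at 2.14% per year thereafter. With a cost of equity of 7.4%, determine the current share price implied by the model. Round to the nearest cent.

$460.78

Three-stage DDM. Project D₁…D_8; terminal Gordon value at t=8 with g = 0.0214; discount at r = 0.074.
D_1 = 11.4681
D_2 = 14.5645
D_3 = 18.4969
D_4 = 23.4911
D_5 = 25.0885
D_6 = 26.7945
D_7 = 28.6165
D_8 = 30.5624
TV_8 = 31.2164/(0.074−0.0214) = 593.4686
P₀ = Σ Dₜ/(1+r)ᵗ + TV_8/(1+r)^8 = 460.7791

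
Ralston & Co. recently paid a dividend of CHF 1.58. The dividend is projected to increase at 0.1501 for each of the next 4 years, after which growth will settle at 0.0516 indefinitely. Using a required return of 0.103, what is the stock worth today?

CHF 45.23

Two-stage DDM. Project D₁…D_4 at 0.1501, terminal growth 0.0516, discount at r = 0.103.
D_1 = 1.8172
D_2 = 2.0899
D_3 = 2.4036
D_4 = 2.7644
Terminal value at t=4: TV = D_5/(r−g) = 2.9070/(0.103−0.0516) = 56.5571
P₀ = 1.8172/(1+0.103)^1 + 2.0899/(1+0.103)^2 + 2.4036/(1+0.103)^3 + 2.7644/(1+0.103)^4 + 56.5571/(1+0.103)^4 = 45.2348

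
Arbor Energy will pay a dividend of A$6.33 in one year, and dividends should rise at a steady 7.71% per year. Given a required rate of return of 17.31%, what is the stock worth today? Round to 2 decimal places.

Gordon growth model: P₀ = D₁/(r − g), with D₁ = 6.33 given directly.
P₀ = 6.3300 / (0.1731 − 0.0771) = 6.3300 / 0.096 = 65.9375

A$65.94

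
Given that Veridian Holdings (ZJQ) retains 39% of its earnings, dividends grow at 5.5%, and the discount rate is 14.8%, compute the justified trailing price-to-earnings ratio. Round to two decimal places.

Payout ratio b = 1 − 0.39 = 0.61.
Justified trailing P/E = b(1+g)/(r−g) = 0.61×(1+0.055)/(0.148−0.055) = 6.9199

6.92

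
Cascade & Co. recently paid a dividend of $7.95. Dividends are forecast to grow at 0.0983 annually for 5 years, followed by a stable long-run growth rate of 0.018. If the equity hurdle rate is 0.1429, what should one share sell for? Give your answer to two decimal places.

$88.43

Two-stage DDM. Project D₁…D_5 at 0.0983, terminal growth 0.018, discount at r = 0.1429.
D_1 = 8.7315
D_2 = 9.5898
D_3 = 10.5325
D_4 = 11.5678
D_5 = 12.7049
Terminal value at t=5: TV = D_6/(r−g) = 12.9336/(0.1429−0.018) = 103.5517
P₀ = 8.7315/(1+0.1429)^1 + 9.5898/(1+0.1429)^2 + 10.5325/(1+0.1429)^3 + 11.5678/(1+0.1429)^4 + 12.7049/(1+0.1429)^5 + 103.5517/(1+0.1429)^5 = 88.4343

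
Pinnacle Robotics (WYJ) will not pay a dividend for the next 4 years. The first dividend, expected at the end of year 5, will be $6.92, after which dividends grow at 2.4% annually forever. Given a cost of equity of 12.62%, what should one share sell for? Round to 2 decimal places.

$42.09

Deferred-dividend DDM. At t=4 the remaining stream is a growing perpetuity with first payment D_5 = 6.92.
V_4 = D_5/(r−g) = 6.92/(0.1262−0.024) = 67.7104
P₀ = V_4/(1+r)^4 = 67.7104/(1+0.1262)^4 = 42.0914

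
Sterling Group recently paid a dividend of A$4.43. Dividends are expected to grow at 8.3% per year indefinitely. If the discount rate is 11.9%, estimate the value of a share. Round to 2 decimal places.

Gordon growth model: P₀ = D₁/(r − g). D₁ = 4.43 × (1 + 0.083) = 4.7977.
P₀ = 4.7977 / (0.119 − 0.083) = 4.7977 / 0.036 = 133.2692

A$133.27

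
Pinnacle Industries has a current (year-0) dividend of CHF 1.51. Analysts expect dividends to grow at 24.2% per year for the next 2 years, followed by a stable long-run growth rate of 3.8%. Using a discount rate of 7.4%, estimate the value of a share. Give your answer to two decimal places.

Two-stage DDM. Project D₁…D_2 at 0.242, terminal growth 0.038, discount at r = 0.074.
D_1 = 1.8754
D_2 = 2.3293
Terminal value at t=2: TV = D_3/(r−g) = 2.4178/(0.074−0.038) = 67.1607
P₀ = 1.8754/(1+0.074)^1 + 2.3293/(1+0.074)^2 + 67.1607/(1+0.074)^2 = 61.9901

CHF 61.99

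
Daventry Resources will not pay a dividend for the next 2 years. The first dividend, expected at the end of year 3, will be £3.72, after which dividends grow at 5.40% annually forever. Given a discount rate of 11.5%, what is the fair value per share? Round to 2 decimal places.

Deferred-dividend DDM. At t=2 the remaining stream is a growing perpetuity with first payment D_3 = 3.72.
V_2 = D_3/(r−g) = 3.72/(0.115−0.054) = 60.9836
P₀ = V_2/(1+r)^2 = 60.9836/(1+0.115)^2 = 49.0528

£49.05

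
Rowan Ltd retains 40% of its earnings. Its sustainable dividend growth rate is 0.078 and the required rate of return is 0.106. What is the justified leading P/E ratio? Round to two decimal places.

21.43

Payout ratio b = 1 − 0.40 = 0.60.
Justified leading P/E = b/(r−g) = 0.60/(0.106−0.078) = 21.4286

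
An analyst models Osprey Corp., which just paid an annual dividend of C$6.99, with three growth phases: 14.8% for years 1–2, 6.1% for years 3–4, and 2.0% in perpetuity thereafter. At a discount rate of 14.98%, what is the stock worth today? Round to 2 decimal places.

Three-stage DDM. Project D₁…D_4; terminal Gordon value at t=4 with g = 0.02; discount at r = 0.1498.
D_1 = 8.0245
D_2 = 9.2121
D_3 = 9.7741
D_4 = 10.3703
TV_4 = 10.5777/(0.1498−0.02) = 81.4924
P₀ = Σ Dₜ/(1+r)ᵗ + TV_4/(1+r)^4 = 72.9365

C$72.94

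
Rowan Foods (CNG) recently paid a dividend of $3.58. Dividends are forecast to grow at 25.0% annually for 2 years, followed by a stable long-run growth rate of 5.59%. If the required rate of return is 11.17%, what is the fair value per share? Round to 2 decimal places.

Two-stage DDM. Project D₁…D_2 at 0.25, terminal growth 0.0559, discount at r = 0.1117.
D_1 = 4.4750
D_2 = 5.5938
Terminal value at t=2: TV = D_3/(r−g) = 5.9064/(0.1117−0.0559) = 105.8502
P₀ = 4.4750/(1+0.1117)^1 + 5.5938/(1+0.1117)^2 + 105.8502/(1+0.1117)^2 = 94.1993

$94.20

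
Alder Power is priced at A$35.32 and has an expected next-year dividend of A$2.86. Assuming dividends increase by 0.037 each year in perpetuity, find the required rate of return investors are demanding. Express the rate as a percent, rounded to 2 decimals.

11.80%

Rearranging the constant-growth DDM: r = D₁/P₀ + g.
r = 2.8600 / 35.32 + 0.037 = 0.08097 + 0.037 = 0.11797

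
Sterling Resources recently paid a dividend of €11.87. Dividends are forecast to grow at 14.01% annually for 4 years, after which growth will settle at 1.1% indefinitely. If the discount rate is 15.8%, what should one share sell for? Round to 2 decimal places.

Two-stage DDM. Project D₁…D_4 at 0.1401, terminal growth 0.011, discount at r = 0.158.
D_1 = 13.5330
D_2 = 15.4290
D_3 = 17.5906
D_4 = 20.0550
Terminal value at t=4: TV = D_5/(r−g) = 20.2756/(0.158−0.011) = 137.9292
P₀ = 13.5330/(1+0.158)^1 + 15.4290/(1+0.158)^2 + 17.5906/(1+0.158)^3 + 20.0550/(1+0.158)^4 + 137.9292/(1+0.158)^4 = 122.3780

€122.38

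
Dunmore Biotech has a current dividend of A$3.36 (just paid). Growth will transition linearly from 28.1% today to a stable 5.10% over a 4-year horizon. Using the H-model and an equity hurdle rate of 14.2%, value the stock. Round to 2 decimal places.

H-model: P₀ = D₀[(1+g_L) + H(g_S−g_L)]/(r−g_L), with H = 4/2 = 2.
P₀ = 3.36 × [(1+0.051) + 2×(0.281−0.051)] / (0.142−0.051)
   = 3.36 × 1.5110 / 0.091 = 55.7908

A$55.79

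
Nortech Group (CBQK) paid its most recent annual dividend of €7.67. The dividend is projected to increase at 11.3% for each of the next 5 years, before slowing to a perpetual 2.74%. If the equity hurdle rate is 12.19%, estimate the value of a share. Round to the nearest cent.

€117.58

Two-stage DDM. Project D₁…D_5 at 0.113, terminal growth 0.0274, discount at r = 0.1219.
D_1 = 8.5367
D_2 = 9.5014
D_3 = 10.5750
D_4 = 11.7700
D_5 = 13.1000
Terminal value at t=5: TV = D_6/(r−g) = 13.4589/(0.1219−0.0274) = 142.4226
P₀ = 8.5367/(1+0.1219)^1 + 9.5014/(1+0.1219)^2 + 10.5750/(1+0.1219)^3 + 11.7700/(1+0.1219)^4 + 13.1000/(1+0.1219)^5 + 142.4226/(1+0.1219)^5 = 117.5793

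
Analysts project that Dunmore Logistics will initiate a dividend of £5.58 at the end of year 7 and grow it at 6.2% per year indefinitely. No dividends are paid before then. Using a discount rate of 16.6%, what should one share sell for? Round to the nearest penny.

£21.35

Deferred-dividend DDM. At t=6 the remaining stream is a growing perpetuity with first payment D_7 = 5.58.
V_6 = D_7/(r−g) = 5.58/(0.166−0.062) = 53.6538
P₀ = V_6/(1+r)^6 = 53.6538/(1+0.166)^6 = 21.3506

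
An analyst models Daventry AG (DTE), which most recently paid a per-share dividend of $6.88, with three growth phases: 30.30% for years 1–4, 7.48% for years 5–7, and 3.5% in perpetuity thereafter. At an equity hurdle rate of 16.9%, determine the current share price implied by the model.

$127.11

Three-stage DDM. Project D₁…D_7; terminal Gordon value at t=7 with g = 0.035; discount at r = 0.169.
D_1 = 8.9646
D_2 = 11.6809
D_3 = 15.2202
D_4 = 19.8320
D_5 = 21.3154
D_6 = 22.9098
D_7 = 24.6235
TV_7 = 25.4853/(0.169−0.035) = 190.1887
P₀ = Σ Dₜ/(1+r)ᵗ + TV_7/(1+r)^7 = 127.1084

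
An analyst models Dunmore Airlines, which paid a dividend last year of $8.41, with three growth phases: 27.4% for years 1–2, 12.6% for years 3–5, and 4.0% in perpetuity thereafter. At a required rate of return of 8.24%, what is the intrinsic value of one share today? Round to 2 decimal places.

Three-stage DDM. Project D₁…D_5; terminal Gordon value at t=5 with g = 0.04; discount at r = 0.0824.
D_1 = 10.7143
D_2 = 13.6501
D_3 = 15.3700
D_4 = 17.3066
D_5 = 19.4872
TV_5 = 20.2667/(0.0824−0.04) = 477.9886
P₀ = Σ Dₜ/(1+r)ᵗ + TV_5/(1+r)^5 = 381.1149

$381.11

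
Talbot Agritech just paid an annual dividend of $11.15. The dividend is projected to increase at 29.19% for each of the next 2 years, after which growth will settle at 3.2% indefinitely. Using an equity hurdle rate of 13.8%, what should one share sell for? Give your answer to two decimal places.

Two-stage DDM. Project D₁…D_2 at 0.2919, terminal growth 0.032, discount at r = 0.138.
D_1 = 14.4047
D_2 = 18.6094
Terminal value at t=2: TV = D_3/(r−g) = 19.2049/(0.138−0.032) = 181.1784
P₀ = 14.4047/(1+0.138)^1 + 18.6094/(1+0.138)^2 + 181.1784/(1+0.138)^2 = 166.9290

$166.93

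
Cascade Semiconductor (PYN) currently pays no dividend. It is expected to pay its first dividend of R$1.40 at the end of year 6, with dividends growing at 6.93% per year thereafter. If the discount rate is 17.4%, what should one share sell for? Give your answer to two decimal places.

R$6.00

Deferred-dividend DDM. At t=5 the remaining stream is a growing perpetuity with first payment D_6 = 1.40.
V_5 = D_6/(r−g) = 1.40/(0.174−0.0693) = 13.3715
P₀ = V_5/(1+r)^5 = 13.3715/(1+0.174)^5 = 5.9957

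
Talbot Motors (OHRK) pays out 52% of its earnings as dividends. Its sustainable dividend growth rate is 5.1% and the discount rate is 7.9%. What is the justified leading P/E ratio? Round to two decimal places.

Justified leading P/E = b/(r−g) = 0.52/(0.079−0.051) = 18.5714

18.57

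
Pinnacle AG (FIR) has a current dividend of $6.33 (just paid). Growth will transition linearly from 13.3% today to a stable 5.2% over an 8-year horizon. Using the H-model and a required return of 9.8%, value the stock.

$189.35

H-model: P₀ = D₀[(1+g_L) + H(g_S−g_L)]/(r−g_L), with H = 8/2 = 4.
P₀ = 6.33 × [(1+0.052) + 4×(0.133−0.052)] / (0.098−0.052)
   = 6.33 × 1.3760 / 0.046 = 189.3496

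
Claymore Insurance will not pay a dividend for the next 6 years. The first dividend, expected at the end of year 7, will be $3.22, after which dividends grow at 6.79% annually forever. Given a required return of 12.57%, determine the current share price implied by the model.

Deferred-dividend DDM. At t=6 the remaining stream is a growing perpetuity with first payment D_7 = 3.22.
V_6 = D_7/(r−g) = 3.22/(0.1257−0.0679) = 55.7093
P₀ = V_6/(1+r)^6 = 55.7093/(1+0.1257)^6 = 27.3774

$27.38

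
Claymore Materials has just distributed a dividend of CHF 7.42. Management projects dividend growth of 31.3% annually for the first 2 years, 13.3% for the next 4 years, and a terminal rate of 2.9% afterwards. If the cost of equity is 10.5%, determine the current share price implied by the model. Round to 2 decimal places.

Three-stage DDM. Project D₁…D_6; terminal Gordon value at t=6 with g = 0.029; discount at r = 0.105.
D_1 = 9.7425
D_2 = 12.7918
D_3 = 14.4932
D_4 = 16.4208
D_5 = 18.6047
D_6 = 21.0791
TV_6 = 21.6904/(0.105−0.029) = 285.4005
P₀ = Σ Dₜ/(1+r)ᵗ + TV_6/(1+r)^6 = 220.6976

CHF 220.70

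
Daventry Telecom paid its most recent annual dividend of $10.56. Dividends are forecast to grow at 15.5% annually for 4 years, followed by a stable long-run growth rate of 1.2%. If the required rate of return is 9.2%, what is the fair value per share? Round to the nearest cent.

$215.88

Two-stage DDM. Project D₁…D_4 at 0.155, terminal growth 0.012, discount at r = 0.092.
D_1 = 12.1968
D_2 = 14.0873
D_3 = 16.2708
D_4 = 18.7928
Terminal value at t=4: TV = D_5/(r−g) = 19.0183/(0.092−0.012) = 237.7291
P₀ = 12.1968/(1+0.092)^1 + 14.0873/(1+0.092)^2 + 16.2708/(1+0.092)^3 + 18.7928/(1+0.092)^4 + 237.7291/(1+0.092)^4 = 215.8769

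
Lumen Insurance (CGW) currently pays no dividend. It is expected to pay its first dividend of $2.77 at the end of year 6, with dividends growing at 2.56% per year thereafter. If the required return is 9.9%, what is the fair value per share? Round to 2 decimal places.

Deferred-dividend DDM. At t=5 the remaining stream is a growing perpetuity with first payment D_6 = 2.77.
V_5 = D_6/(r−g) = 2.77/(0.099−0.0256) = 37.7384
P₀ = V_5/(1+r)^5 = 37.7384/(1+0.099)^5 = 23.5394

$23.54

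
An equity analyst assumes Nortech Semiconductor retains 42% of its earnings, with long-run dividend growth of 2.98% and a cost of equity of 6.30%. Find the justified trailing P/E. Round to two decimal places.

17.99

Payout ratio b = 1 − 0.42 = 0.58.
Justified trailing P/E = b(1+g)/(r−g) = 0.58×(1+0.0298)/(0.063−0.0298) = 17.9905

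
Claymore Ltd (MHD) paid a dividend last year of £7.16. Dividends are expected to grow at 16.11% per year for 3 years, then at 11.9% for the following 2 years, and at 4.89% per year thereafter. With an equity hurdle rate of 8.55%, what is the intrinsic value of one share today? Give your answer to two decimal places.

Three-stage DDM. Project D₁…D_5; terminal Gordon value at t=5 with g = 0.0489; discount at r = 0.0855.
D_1 = 8.3135
D_2 = 9.6528
D_3 = 11.2078
D_4 = 12.5416
D_5 = 14.0340
TV_5 = 14.7203/(0.0855−0.0489) = 402.1935
P₀ = Σ Dₜ/(1+r)ᵗ + TV_5/(1+r)^5 = 309.8196

£309.82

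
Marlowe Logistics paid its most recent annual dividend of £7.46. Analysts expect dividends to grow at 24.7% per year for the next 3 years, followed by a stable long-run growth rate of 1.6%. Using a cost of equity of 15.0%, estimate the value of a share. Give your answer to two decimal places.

£98.49

Two-stage DDM. Project D₁…D_3 at 0.247, terminal growth 0.016, discount at r = 0.15.
D_1 = 9.3026
D_2 = 11.6004
D_3 = 14.4657
Terminal value at t=3: TV = D_4/(r−g) = 14.6971/(0.15−0.016) = 109.6799
P₀ = 9.3026/(1+0.15)^1 + 11.6004/(1+0.15)^2 + 14.4657/(1+0.15)^3 + 109.6799/(1+0.15)^3 = 98.4885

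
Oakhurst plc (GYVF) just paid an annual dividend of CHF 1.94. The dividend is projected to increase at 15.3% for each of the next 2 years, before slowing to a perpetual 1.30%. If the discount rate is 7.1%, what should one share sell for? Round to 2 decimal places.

CHF 43.61

Two-stage DDM. Project D₁…D_2 at 0.153, terminal growth 0.013, discount at r = 0.071.
D_1 = 2.2368
D_2 = 2.5791
Terminal value at t=2: TV = D_3/(r−g) = 2.6126/(0.071−0.013) = 45.0445
P₀ = 2.2368/(1+0.071)^1 + 2.5791/(1+0.071)^2 + 45.0445/(1+0.071)^2 = 43.6072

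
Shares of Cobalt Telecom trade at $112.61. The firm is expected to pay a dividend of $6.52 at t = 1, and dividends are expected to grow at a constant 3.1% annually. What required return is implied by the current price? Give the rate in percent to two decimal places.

Rearranging the constant-growth DDM: r = D₁/P₀ + g.
r = 6.5200 / 112.61 + 0.031 = 0.05790 + 0.031 = 0.08890

8.89%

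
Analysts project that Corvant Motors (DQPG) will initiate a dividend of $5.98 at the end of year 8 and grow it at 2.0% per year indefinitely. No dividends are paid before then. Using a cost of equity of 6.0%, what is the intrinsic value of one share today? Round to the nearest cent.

$99.43

Deferred-dividend DDM. At t=7 the remaining stream is a growing perpetuity with first payment D_8 = 5.98.
V_7 = D_8/(r−g) = 5.98/(0.06−0.02) = 149.5000
P₀ = V_7/(1+r)^7 = 149.5000/(1+0.06)^7 = 99.4260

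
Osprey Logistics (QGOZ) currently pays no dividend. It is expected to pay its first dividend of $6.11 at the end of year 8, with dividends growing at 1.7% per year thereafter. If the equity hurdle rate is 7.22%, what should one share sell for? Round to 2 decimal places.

Deferred-dividend DDM. At t=7 the remaining stream is a growing perpetuity with first payment D_8 = 6.11.
V_7 = D_8/(r−g) = 6.11/(0.0722−0.017) = 110.6884
P₀ = V_7/(1+r)^7 = 110.6884/(1+0.0722)^7 = 67.9472

$67.95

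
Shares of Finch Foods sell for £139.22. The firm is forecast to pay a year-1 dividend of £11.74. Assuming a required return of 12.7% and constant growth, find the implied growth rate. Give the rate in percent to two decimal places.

4.27%

From P₀ = D₁/(r − g), the implied growth is g = r − D₁/P₀.
g = 0.127 − 11.74/139.22 = 0.127 − 0.08433 = 0.04267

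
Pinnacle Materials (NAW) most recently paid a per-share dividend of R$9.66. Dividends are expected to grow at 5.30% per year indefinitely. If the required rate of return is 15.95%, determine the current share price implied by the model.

R$95.51

Gordon growth model: P₀ = D₁/(r − g). D₁ = 9.66 × (1 + 0.053) = 10.1720.
P₀ = 10.1720 / (0.1595 − 0.053) = 10.1720 / 0.1065 = 95.5115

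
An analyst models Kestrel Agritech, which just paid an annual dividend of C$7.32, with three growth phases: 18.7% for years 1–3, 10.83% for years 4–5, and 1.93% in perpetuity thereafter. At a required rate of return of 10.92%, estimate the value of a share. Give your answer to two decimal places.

C$144.65

Three-stage DDM. Project D₁…D_5; terminal Gordon value at t=5 with g = 0.0193; discount at r = 0.1092.
D_1 = 8.6888
D_2 = 10.3137
D_3 = 12.2423
D_4 = 13.5681
D_5 = 15.0376
TV_5 = 15.3278/(0.1092−0.0193) = 170.4984
P₀ = Σ Dₜ/(1+r)ᵗ + TV_5/(1+r)^5 = 144.6549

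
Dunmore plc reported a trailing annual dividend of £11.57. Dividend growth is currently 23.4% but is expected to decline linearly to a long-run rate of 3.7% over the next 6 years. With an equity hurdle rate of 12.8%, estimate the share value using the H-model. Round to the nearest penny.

H-model: P₀ = D₀[(1+g_L) + H(g_S−g_L)]/(r−g_L), with H = 6/2 = 3.
P₀ = 11.57 × [(1+0.037) + 3×(0.234−0.037)] / (0.128−0.037)
   = 11.57 × 1.6280 / 0.091 = 206.9886

£206.99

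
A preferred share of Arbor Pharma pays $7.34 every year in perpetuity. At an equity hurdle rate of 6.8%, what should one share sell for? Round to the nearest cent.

Zero-growth DDM (perpetuity): P₀ = D/r = 7.34 / 0.068 = 107.9412

$107.94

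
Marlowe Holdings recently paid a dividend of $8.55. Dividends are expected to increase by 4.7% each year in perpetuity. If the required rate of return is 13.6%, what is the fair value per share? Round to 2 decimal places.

Gordon growth model: P₀ = D₁/(r − g). D₁ = 8.55 × (1 + 0.047) = 8.9519.
P₀ = 8.9519 / (0.136 − 0.047) = 8.9519 / 0.089 = 100.5826

$100.58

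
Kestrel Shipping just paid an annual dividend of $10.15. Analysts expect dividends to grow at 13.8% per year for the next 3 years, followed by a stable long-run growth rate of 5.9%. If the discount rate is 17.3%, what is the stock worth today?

$114.77

Two-stage DDM. Project D₁…D_3 at 0.138, terminal growth 0.059, discount at r = 0.173.
D_1 = 11.5507
D_2 = 13.1447
D_3 = 14.9587
Terminal value at t=3: TV = D_4/(r−g) = 15.8412/(0.173−0.059) = 138.9581
P₀ = 11.5507/(1+0.173)^1 + 13.1447/(1+0.173)^2 + 14.9587/(1+0.173)^3 + 138.9581/(1+0.173)^3 = 114.7661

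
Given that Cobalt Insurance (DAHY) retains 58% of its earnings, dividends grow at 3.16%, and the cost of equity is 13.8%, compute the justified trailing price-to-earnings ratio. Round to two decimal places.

4.07

Payout ratio b = 1 − 0.58 = 0.42.
Justified trailing P/E = b(1+g)/(r−g) = 0.42×(1+0.0316)/(0.138−0.0316) = 4.0721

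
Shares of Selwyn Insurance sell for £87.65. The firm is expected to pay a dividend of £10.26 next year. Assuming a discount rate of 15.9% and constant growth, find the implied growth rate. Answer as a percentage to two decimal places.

From P₀ = D₁/(r − g), the implied growth is g = r − D₁/P₀.
g = 0.159 − 10.26/87.65 = 0.159 − 0.11706 = 0.04194

4.19%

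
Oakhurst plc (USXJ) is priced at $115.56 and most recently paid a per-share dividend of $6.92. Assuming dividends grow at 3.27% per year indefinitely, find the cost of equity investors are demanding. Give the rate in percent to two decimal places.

Rearranging the constant-growth DDM: r = D₁/P₀ + g.
D₁ = 6.92 × (1 + 0.0327) = 7.1463.
r = 7.1463 / 115.56 + 0.0327 = 0.06184 + 0.0327 = 0.09454

9.45%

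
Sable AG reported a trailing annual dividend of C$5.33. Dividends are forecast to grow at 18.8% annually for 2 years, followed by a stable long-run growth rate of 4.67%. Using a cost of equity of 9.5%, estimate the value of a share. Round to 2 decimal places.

C$148.02

Two-stage DDM. Project D₁…D_2 at 0.188, terminal growth 0.0467, discount at r = 0.095.
D_1 = 6.3320
D_2 = 7.5225
Terminal value at t=2: TV = D_3/(r−g) = 7.8738/(0.095−0.0467) = 163.0179
P₀ = 6.3320/(1+0.095)^1 + 7.5225/(1+0.095)^2 + 163.0179/(1+0.095)^2 = 148.0152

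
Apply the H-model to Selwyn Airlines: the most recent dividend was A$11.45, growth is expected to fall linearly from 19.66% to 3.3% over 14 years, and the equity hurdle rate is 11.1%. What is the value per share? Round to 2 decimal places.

H-model: P₀ = D₀[(1+g_L) + H(g_S−g_L)]/(r−g_L), with H = 14/2 = 7.
P₀ = 11.45 × [(1+0.033) + 7×(0.1966−0.033)] / (0.111−0.033)
   = 11.45 × 2.1782 / 0.078 = 319.7486

A$319.75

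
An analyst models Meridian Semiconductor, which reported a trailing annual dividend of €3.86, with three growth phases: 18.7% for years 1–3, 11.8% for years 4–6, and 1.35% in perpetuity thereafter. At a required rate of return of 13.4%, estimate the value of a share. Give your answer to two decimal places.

€61.29

Three-stage DDM. Project D₁…D_6; terminal Gordon value at t=6 with g = 0.0135; discount at r = 0.134.
D_1 = 4.5818
D_2 = 5.4386
D_3 = 6.4556
D_4 = 7.2174
D_5 = 8.0691
D_6 = 9.0212
TV_6 = 9.1430/(0.134−0.0135) = 75.8755
P₀ = Σ Dₜ/(1+r)ᵗ + TV_6/(1+r)^6 = 61.2859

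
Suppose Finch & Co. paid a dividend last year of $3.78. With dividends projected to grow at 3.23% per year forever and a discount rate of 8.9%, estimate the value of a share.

Gordon growth model: P₀ = D₁/(r − g). D₁ = 3.78 × (1 + 0.0323) = 3.9021.
P₀ = 3.9021 / (0.089 − 0.0323) = 3.9021 / 0.0567 = 68.8200

$68.82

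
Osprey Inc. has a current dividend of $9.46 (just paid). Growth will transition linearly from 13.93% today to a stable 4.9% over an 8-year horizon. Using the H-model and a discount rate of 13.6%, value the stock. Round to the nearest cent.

$153.34

H-model: P₀ = D₀[(1+g_L) + H(g_S−g_L)]/(r−g_L), with H = 8/2 = 4.
P₀ = 9.46 × [(1+0.049) + 4×(0.1393−0.049)] / (0.136−0.049)
   = 9.46 × 1.4102 / 0.087 = 153.3390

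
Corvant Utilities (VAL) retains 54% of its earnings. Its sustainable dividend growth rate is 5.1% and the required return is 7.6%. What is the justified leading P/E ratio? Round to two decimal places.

Payout ratio b = 1 − 0.54 = 0.46.
Justified leading P/E = b/(r−g) = 0.46/(0.076−0.051) = 18.4000

18.40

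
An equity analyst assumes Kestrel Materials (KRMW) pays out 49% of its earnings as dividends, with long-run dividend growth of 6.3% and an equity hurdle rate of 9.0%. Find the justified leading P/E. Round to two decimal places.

Justified leading P/E = b/(r−g) = 0.49/(0.09−0.063) = 18.1481

18.15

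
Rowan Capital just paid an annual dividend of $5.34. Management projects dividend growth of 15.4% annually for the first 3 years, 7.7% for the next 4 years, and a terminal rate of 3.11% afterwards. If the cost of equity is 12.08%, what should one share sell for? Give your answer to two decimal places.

$95.24

Three-stage DDM. Project D₁…D_7; terminal Gordon value at t=7 with g = 0.0311; discount at r = 0.1208.
D_1 = 6.1624
D_2 = 7.1114
D_3 = 8.2065
D_4 = 8.8384
D_5 = 9.5190
D_6 = 10.2519
D_7 = 11.0413
TV_7 = 11.3847/(0.1208−0.0311) = 126.9199
P₀ = Σ Dₜ/(1+r)ᵗ + TV_7/(1+r)^7 = 95.2383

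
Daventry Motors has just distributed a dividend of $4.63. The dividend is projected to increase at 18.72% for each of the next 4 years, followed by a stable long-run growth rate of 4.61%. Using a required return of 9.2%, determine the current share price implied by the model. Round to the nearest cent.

$170.34

Two-stage DDM. Project D₁…D_4 at 0.1872, terminal growth 0.0461, discount at r = 0.092.
D_1 = 5.4967
D_2 = 6.5257
D_3 = 7.7473
D_4 = 9.1976
Terminal value at t=4: TV = D_5/(r−g) = 9.6217/(0.092−0.0461) = 209.6221
P₀ = 5.4967/(1+0.092)^1 + 6.5257/(1+0.092)^2 + 7.7473/(1+0.092)^3 + 9.1976/(1+0.092)^4 + 209.6221/(1+0.092)^4 = 170.3405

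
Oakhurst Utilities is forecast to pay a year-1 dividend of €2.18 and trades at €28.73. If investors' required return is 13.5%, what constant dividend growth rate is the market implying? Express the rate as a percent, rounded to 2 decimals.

5.91%

From P₀ = D₁/(r − g), the implied growth is g = r − D₁/P₀.
g = 0.135 − 2.18/28.73 = 0.135 − 0.07588 = 0.05912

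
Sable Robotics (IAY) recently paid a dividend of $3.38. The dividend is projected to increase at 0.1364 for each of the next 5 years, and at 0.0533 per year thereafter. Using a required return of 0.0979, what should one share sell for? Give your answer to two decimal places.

Two-stage DDM. Project D₁…D_5 at 0.1364, terminal growth 0.0533, discount at r = 0.0979.
D_1 = 3.8410
D_2 = 4.3649
D_3 = 4.9603
D_4 = 5.6369
D_5 = 6.4058
Terminal value at t=5: TV = D_6/(r−g) = 6.7472/(0.0979−0.0533) = 151.2830
P₀ = 3.8410/(1+0.0979)^1 + 4.3649/(1+0.0979)^2 + 4.9603/(1+0.0979)^3 + 5.6369/(1+0.0979)^4 + 6.4058/(1+0.0979)^5 + 151.2830/(1+0.0979)^5 = 113.5999

$113.60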